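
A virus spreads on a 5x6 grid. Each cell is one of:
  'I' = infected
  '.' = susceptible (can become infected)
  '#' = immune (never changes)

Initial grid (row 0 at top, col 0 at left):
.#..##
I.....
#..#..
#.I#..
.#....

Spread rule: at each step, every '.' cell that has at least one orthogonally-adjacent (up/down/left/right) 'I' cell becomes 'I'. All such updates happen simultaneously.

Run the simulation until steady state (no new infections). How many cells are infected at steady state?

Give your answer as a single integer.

Answer: 21

Derivation:
Step 0 (initial): 2 infected
Step 1: +5 new -> 7 infected
Step 2: +3 new -> 10 infected
Step 3: +3 new -> 13 infected
Step 4: +4 new -> 17 infected
Step 5: +3 new -> 20 infected
Step 6: +1 new -> 21 infected
Step 7: +0 new -> 21 infected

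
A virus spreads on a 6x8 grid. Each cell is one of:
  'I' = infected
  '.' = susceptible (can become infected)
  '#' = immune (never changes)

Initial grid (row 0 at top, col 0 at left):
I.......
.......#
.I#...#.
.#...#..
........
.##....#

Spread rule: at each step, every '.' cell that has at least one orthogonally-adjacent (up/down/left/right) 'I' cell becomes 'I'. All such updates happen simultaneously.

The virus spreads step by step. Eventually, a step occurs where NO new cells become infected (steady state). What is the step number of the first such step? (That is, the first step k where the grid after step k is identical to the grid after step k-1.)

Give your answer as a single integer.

Answer: 13

Derivation:
Step 0 (initial): 2 infected
Step 1: +4 new -> 6 infected
Step 2: +3 new -> 9 infected
Step 3: +3 new -> 12 infected
Step 4: +5 new -> 17 infected
Step 5: +5 new -> 22 infected
Step 6: +6 new -> 28 infected
Step 7: +3 new -> 31 infected
Step 8: +2 new -> 33 infected
Step 9: +2 new -> 35 infected
Step 10: +3 new -> 38 infected
Step 11: +1 new -> 39 infected
Step 12: +1 new -> 40 infected
Step 13: +0 new -> 40 infected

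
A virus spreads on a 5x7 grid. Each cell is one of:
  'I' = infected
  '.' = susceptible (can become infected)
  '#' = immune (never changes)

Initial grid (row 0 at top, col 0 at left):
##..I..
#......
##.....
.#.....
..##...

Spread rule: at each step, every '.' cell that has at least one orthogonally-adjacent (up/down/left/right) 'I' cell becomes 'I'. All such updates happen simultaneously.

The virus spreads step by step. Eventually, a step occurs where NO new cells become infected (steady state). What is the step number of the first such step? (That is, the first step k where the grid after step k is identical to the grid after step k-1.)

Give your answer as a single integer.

Answer: 7

Derivation:
Step 0 (initial): 1 infected
Step 1: +3 new -> 4 infected
Step 2: +5 new -> 9 infected
Step 3: +5 new -> 14 infected
Step 4: +6 new -> 20 infected
Step 5: +3 new -> 23 infected
Step 6: +1 new -> 24 infected
Step 7: +0 new -> 24 infected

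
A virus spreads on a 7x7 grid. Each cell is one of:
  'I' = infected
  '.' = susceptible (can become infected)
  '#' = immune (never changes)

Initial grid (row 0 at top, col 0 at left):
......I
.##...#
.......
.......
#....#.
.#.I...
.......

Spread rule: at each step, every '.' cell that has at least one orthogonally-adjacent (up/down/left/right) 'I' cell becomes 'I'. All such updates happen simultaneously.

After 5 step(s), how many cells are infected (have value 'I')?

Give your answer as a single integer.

Answer: 40

Derivation:
Step 0 (initial): 2 infected
Step 1: +5 new -> 7 infected
Step 2: +8 new -> 15 infected
Step 3: +10 new -> 25 infected
Step 4: +10 new -> 35 infected
Step 5: +5 new -> 40 infected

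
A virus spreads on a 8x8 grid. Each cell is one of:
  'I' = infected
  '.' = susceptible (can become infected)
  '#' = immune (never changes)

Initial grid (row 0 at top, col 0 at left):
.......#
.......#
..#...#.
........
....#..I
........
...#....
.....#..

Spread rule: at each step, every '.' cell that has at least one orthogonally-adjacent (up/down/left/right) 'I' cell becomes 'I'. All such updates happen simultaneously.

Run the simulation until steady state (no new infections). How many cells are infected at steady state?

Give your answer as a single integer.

Answer: 57

Derivation:
Step 0 (initial): 1 infected
Step 1: +3 new -> 4 infected
Step 2: +5 new -> 9 infected
Step 3: +4 new -> 13 infected
Step 4: +5 new -> 18 infected
Step 5: +5 new -> 23 infected
Step 6: +8 new -> 31 infected
Step 7: +8 new -> 39 infected
Step 8: +8 new -> 47 infected
Step 9: +6 new -> 53 infected
Step 10: +3 new -> 56 infected
Step 11: +1 new -> 57 infected
Step 12: +0 new -> 57 infected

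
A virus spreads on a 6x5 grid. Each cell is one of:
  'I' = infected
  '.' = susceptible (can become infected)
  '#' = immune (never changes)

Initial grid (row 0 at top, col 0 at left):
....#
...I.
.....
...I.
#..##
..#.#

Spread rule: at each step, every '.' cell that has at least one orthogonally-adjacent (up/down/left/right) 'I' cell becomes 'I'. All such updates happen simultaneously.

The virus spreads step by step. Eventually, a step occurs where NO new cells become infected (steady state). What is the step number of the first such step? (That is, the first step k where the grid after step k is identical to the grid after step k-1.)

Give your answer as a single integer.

Step 0 (initial): 2 infected
Step 1: +6 new -> 8 infected
Step 2: +6 new -> 14 infected
Step 3: +5 new -> 19 infected
Step 4: +3 new -> 22 infected
Step 5: +1 new -> 23 infected
Step 6: +0 new -> 23 infected

Answer: 6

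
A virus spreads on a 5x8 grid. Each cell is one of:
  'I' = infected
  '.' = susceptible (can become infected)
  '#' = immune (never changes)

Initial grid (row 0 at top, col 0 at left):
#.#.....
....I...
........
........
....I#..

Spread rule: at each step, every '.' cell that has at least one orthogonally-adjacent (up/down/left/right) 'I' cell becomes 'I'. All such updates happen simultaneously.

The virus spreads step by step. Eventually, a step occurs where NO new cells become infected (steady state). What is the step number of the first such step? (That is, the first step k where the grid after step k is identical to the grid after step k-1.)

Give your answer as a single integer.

Answer: 6

Derivation:
Step 0 (initial): 2 infected
Step 1: +6 new -> 8 infected
Step 2: +9 new -> 17 infected
Step 3: +8 new -> 25 infected
Step 4: +9 new -> 34 infected
Step 5: +3 new -> 37 infected
Step 6: +0 new -> 37 infected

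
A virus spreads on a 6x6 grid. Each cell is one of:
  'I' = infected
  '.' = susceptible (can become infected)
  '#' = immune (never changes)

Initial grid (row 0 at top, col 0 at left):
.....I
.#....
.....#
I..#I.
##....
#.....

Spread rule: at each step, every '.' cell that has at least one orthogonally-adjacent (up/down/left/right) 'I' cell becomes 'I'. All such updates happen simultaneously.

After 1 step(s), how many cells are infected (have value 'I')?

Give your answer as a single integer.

Answer: 10

Derivation:
Step 0 (initial): 3 infected
Step 1: +7 new -> 10 infected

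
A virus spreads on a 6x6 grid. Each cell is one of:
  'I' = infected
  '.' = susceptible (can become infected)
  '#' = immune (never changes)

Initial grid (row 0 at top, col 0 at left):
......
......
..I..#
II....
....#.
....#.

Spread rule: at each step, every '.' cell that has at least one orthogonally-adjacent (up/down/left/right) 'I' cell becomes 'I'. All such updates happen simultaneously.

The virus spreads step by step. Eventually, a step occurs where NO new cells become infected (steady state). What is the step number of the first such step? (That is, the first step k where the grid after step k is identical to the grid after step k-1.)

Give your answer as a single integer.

Answer: 7

Derivation:
Step 0 (initial): 3 infected
Step 1: +7 new -> 10 infected
Step 2: +9 new -> 19 infected
Step 3: +7 new -> 26 infected
Step 4: +4 new -> 30 infected
Step 5: +2 new -> 32 infected
Step 6: +1 new -> 33 infected
Step 7: +0 new -> 33 infected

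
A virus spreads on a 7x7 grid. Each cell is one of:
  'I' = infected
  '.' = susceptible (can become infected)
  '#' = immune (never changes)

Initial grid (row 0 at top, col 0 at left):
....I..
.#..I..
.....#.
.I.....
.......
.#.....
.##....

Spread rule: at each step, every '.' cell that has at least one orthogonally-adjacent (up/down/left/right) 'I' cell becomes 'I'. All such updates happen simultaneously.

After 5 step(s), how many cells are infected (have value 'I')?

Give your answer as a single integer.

Answer: 41

Derivation:
Step 0 (initial): 3 infected
Step 1: +9 new -> 12 infected
Step 2: +11 new -> 23 infected
Step 3: +8 new -> 31 infected
Step 4: +6 new -> 37 infected
Step 5: +4 new -> 41 infected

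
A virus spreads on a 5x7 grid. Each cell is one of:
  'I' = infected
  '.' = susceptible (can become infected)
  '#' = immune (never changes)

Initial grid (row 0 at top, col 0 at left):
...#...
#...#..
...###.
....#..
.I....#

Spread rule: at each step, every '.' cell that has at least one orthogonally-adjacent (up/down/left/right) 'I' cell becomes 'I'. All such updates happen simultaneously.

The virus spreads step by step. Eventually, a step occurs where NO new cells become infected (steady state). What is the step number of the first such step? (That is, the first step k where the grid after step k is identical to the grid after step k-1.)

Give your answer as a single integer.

Answer: 12

Derivation:
Step 0 (initial): 1 infected
Step 1: +3 new -> 4 infected
Step 2: +4 new -> 8 infected
Step 3: +5 new -> 13 infected
Step 4: +3 new -> 16 infected
Step 5: +4 new -> 20 infected
Step 6: +1 new -> 21 infected
Step 7: +1 new -> 22 infected
Step 8: +1 new -> 23 infected
Step 9: +2 new -> 25 infected
Step 10: +1 new -> 26 infected
Step 11: +1 new -> 27 infected
Step 12: +0 new -> 27 infected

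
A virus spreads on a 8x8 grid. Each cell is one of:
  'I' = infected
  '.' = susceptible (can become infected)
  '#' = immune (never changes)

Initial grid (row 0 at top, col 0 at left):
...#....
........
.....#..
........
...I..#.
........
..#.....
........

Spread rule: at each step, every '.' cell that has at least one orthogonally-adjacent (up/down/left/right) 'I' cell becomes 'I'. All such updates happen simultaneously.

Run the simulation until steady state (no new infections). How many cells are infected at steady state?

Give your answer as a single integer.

Answer: 60

Derivation:
Step 0 (initial): 1 infected
Step 1: +4 new -> 5 infected
Step 2: +8 new -> 13 infected
Step 3: +10 new -> 23 infected
Step 4: +11 new -> 34 infected
Step 5: +12 new -> 46 infected
Step 6: +9 new -> 55 infected
Step 7: +4 new -> 59 infected
Step 8: +1 new -> 60 infected
Step 9: +0 new -> 60 infected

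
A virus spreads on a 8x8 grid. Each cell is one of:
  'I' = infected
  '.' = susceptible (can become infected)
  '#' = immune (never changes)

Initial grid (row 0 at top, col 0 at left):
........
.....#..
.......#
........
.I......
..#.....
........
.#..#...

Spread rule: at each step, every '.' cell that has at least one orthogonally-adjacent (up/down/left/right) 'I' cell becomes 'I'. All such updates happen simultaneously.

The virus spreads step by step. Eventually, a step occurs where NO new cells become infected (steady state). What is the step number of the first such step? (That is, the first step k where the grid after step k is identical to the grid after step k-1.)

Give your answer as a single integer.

Step 0 (initial): 1 infected
Step 1: +4 new -> 5 infected
Step 2: +6 new -> 11 infected
Step 3: +8 new -> 19 infected
Step 4: +10 new -> 29 infected
Step 5: +9 new -> 38 infected
Step 6: +7 new -> 45 infected
Step 7: +6 new -> 51 infected
Step 8: +4 new -> 55 infected
Step 9: +3 new -> 58 infected
Step 10: +1 new -> 59 infected
Step 11: +0 new -> 59 infected

Answer: 11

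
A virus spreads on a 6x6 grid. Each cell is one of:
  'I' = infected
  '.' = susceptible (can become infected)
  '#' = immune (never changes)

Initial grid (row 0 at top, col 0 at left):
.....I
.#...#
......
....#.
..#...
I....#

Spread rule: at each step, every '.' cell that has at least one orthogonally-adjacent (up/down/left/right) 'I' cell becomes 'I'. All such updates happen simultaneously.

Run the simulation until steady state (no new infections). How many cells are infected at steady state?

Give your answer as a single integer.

Answer: 31

Derivation:
Step 0 (initial): 2 infected
Step 1: +3 new -> 5 infected
Step 2: +5 new -> 10 infected
Step 3: +6 new -> 16 infected
Step 4: +9 new -> 25 infected
Step 5: +5 new -> 30 infected
Step 6: +1 new -> 31 infected
Step 7: +0 new -> 31 infected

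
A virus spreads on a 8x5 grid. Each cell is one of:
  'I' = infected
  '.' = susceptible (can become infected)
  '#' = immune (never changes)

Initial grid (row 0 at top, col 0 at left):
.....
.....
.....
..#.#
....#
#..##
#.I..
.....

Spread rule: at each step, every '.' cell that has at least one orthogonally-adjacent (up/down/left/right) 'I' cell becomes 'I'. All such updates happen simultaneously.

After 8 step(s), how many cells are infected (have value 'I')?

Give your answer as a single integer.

Answer: 33

Derivation:
Step 0 (initial): 1 infected
Step 1: +4 new -> 5 infected
Step 2: +5 new -> 10 infected
Step 3: +4 new -> 14 infected
Step 4: +3 new -> 17 infected
Step 5: +3 new -> 20 infected
Step 6: +5 new -> 25 infected
Step 7: +5 new -> 30 infected
Step 8: +3 new -> 33 infected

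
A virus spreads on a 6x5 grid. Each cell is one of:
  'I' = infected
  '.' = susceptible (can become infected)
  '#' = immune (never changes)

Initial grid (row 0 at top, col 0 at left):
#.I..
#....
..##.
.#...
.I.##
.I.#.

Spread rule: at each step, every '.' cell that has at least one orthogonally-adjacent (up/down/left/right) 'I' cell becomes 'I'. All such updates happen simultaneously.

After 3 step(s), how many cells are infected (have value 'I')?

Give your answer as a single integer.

Answer: 19

Derivation:
Step 0 (initial): 3 infected
Step 1: +7 new -> 10 infected
Step 2: +5 new -> 15 infected
Step 3: +4 new -> 19 infected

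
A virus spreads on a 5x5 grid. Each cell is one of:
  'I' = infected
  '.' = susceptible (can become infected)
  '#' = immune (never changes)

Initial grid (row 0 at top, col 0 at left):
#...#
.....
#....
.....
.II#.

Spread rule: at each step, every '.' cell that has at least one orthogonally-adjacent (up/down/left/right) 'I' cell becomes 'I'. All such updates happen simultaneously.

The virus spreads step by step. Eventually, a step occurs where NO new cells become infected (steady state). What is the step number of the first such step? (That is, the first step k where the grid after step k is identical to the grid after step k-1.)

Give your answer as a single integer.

Step 0 (initial): 2 infected
Step 1: +3 new -> 5 infected
Step 2: +4 new -> 9 infected
Step 3: +4 new -> 13 infected
Step 4: +6 new -> 19 infected
Step 5: +2 new -> 21 infected
Step 6: +0 new -> 21 infected

Answer: 6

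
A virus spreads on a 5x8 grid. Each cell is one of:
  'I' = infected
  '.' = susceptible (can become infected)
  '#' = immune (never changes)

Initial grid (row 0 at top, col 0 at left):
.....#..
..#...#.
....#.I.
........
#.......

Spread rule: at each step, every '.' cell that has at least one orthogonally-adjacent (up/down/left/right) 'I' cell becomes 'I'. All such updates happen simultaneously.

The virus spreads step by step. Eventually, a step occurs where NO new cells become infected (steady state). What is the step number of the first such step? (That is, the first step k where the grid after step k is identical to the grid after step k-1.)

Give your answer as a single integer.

Step 0 (initial): 1 infected
Step 1: +3 new -> 4 infected
Step 2: +5 new -> 9 infected
Step 3: +5 new -> 14 infected
Step 4: +5 new -> 19 infected
Step 5: +4 new -> 23 infected
Step 6: +4 new -> 27 infected
Step 7: +4 new -> 31 infected
Step 8: +3 new -> 34 infected
Step 9: +1 new -> 35 infected
Step 10: +0 new -> 35 infected

Answer: 10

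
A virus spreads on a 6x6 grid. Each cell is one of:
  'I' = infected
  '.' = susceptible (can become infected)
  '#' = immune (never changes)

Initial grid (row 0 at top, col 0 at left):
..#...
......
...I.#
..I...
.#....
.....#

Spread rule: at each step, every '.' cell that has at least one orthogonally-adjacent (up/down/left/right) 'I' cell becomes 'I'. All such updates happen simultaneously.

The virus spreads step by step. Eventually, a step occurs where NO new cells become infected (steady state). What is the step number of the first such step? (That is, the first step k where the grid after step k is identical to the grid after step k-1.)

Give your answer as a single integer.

Answer: 6

Derivation:
Step 0 (initial): 2 infected
Step 1: +6 new -> 8 infected
Step 2: +8 new -> 16 infected
Step 3: +9 new -> 25 infected
Step 4: +6 new -> 31 infected
Step 5: +1 new -> 32 infected
Step 6: +0 new -> 32 infected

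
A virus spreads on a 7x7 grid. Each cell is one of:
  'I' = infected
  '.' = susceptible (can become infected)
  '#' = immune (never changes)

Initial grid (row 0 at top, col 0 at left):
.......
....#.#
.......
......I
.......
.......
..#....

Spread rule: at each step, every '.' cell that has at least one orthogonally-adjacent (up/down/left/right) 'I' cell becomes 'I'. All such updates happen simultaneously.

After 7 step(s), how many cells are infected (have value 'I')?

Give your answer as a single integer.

Answer: 40

Derivation:
Step 0 (initial): 1 infected
Step 1: +3 new -> 4 infected
Step 2: +4 new -> 8 infected
Step 3: +6 new -> 14 infected
Step 4: +6 new -> 20 infected
Step 5: +8 new -> 28 infected
Step 6: +7 new -> 35 infected
Step 7: +5 new -> 40 infected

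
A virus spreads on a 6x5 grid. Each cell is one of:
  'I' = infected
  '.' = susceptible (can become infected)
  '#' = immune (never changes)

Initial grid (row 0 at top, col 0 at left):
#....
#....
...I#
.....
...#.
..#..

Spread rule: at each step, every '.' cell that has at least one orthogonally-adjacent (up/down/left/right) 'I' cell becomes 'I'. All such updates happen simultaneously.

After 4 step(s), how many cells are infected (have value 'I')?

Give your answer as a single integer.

Step 0 (initial): 1 infected
Step 1: +3 new -> 4 infected
Step 2: +6 new -> 10 infected
Step 3: +7 new -> 17 infected
Step 4: +4 new -> 21 infected

Answer: 21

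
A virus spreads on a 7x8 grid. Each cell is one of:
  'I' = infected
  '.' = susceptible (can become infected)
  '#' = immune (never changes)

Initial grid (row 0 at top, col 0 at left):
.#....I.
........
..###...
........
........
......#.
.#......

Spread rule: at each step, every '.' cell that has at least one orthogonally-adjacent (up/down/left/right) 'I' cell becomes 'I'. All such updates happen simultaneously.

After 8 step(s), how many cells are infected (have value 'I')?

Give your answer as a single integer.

Answer: 41

Derivation:
Step 0 (initial): 1 infected
Step 1: +3 new -> 4 infected
Step 2: +4 new -> 8 infected
Step 3: +5 new -> 13 infected
Step 4: +5 new -> 18 infected
Step 5: +4 new -> 22 infected
Step 6: +5 new -> 27 infected
Step 7: +7 new -> 34 infected
Step 8: +7 new -> 41 infected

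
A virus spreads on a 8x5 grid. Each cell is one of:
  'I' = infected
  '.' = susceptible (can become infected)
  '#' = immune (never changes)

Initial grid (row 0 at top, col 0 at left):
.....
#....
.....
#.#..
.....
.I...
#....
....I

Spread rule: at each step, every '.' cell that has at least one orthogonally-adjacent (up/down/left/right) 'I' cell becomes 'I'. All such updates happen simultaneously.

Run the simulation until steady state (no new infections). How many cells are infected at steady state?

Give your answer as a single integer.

Answer: 36

Derivation:
Step 0 (initial): 2 infected
Step 1: +6 new -> 8 infected
Step 2: +9 new -> 17 infected
Step 3: +4 new -> 21 infected
Step 4: +5 new -> 26 infected
Step 5: +4 new -> 30 infected
Step 6: +4 new -> 34 infected
Step 7: +2 new -> 36 infected
Step 8: +0 new -> 36 infected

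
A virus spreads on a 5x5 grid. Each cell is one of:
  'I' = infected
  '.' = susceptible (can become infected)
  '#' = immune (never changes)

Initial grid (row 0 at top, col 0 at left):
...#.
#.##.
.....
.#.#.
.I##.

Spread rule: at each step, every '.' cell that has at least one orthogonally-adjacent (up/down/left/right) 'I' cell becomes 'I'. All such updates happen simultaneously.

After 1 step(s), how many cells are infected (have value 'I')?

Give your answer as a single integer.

Step 0 (initial): 1 infected
Step 1: +1 new -> 2 infected

Answer: 2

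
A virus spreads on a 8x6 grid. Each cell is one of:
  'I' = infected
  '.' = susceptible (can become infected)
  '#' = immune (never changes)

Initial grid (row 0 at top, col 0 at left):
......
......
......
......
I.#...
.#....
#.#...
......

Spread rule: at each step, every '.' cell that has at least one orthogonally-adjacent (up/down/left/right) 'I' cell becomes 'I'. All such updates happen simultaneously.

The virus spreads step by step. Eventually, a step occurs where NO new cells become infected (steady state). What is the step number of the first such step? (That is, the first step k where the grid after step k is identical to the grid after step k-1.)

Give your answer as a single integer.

Answer: 12

Derivation:
Step 0 (initial): 1 infected
Step 1: +3 new -> 4 infected
Step 2: +2 new -> 6 infected
Step 3: +3 new -> 9 infected
Step 4: +4 new -> 13 infected
Step 5: +5 new -> 18 infected
Step 6: +6 new -> 24 infected
Step 7: +7 new -> 31 infected
Step 8: +5 new -> 36 infected
Step 9: +4 new -> 40 infected
Step 10: +2 new -> 42 infected
Step 11: +2 new -> 44 infected
Step 12: +0 new -> 44 infected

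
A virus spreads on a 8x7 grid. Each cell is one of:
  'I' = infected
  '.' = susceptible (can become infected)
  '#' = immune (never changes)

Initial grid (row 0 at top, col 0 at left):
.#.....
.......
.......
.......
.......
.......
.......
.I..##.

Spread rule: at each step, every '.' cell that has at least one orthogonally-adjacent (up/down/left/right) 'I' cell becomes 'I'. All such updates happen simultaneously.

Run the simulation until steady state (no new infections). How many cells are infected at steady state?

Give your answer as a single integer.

Answer: 53

Derivation:
Step 0 (initial): 1 infected
Step 1: +3 new -> 4 infected
Step 2: +4 new -> 8 infected
Step 3: +4 new -> 12 infected
Step 4: +5 new -> 17 infected
Step 5: +6 new -> 23 infected
Step 6: +7 new -> 30 infected
Step 7: +7 new -> 37 infected
Step 8: +6 new -> 43 infected
Step 9: +4 new -> 47 infected
Step 10: +3 new -> 50 infected
Step 11: +2 new -> 52 infected
Step 12: +1 new -> 53 infected
Step 13: +0 new -> 53 infected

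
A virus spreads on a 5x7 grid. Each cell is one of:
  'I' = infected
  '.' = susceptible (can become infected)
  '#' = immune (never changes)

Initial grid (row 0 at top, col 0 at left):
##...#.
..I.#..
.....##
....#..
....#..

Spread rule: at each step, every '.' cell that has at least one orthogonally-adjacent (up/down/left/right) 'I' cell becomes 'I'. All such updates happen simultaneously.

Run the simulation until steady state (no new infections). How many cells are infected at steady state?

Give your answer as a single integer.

Step 0 (initial): 1 infected
Step 1: +4 new -> 5 infected
Step 2: +5 new -> 10 infected
Step 3: +6 new -> 16 infected
Step 4: +3 new -> 19 infected
Step 5: +1 new -> 20 infected
Step 6: +0 new -> 20 infected

Answer: 20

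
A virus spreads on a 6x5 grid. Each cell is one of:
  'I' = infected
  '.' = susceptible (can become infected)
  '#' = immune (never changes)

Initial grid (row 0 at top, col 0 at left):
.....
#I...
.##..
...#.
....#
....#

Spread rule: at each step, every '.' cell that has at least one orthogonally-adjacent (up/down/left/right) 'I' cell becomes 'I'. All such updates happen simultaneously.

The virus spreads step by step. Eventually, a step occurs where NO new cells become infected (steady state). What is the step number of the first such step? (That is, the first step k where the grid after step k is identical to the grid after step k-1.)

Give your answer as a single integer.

Step 0 (initial): 1 infected
Step 1: +2 new -> 3 infected
Step 2: +3 new -> 6 infected
Step 3: +3 new -> 9 infected
Step 4: +2 new -> 11 infected
Step 5: +1 new -> 12 infected
Step 6: +0 new -> 12 infected

Answer: 6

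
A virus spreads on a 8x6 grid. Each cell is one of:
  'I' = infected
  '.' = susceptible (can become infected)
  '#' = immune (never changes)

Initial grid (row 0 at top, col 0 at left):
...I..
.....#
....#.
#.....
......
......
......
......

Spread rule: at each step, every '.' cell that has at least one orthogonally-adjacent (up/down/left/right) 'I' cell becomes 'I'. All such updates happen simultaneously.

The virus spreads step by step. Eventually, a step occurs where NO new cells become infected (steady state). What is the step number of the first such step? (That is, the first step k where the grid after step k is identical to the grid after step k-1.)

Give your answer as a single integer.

Answer: 11

Derivation:
Step 0 (initial): 1 infected
Step 1: +3 new -> 4 infected
Step 2: +5 new -> 9 infected
Step 3: +4 new -> 13 infected
Step 4: +5 new -> 18 infected
Step 5: +6 new -> 24 infected
Step 6: +6 new -> 30 infected
Step 7: +6 new -> 36 infected
Step 8: +5 new -> 41 infected
Step 9: +3 new -> 44 infected
Step 10: +1 new -> 45 infected
Step 11: +0 new -> 45 infected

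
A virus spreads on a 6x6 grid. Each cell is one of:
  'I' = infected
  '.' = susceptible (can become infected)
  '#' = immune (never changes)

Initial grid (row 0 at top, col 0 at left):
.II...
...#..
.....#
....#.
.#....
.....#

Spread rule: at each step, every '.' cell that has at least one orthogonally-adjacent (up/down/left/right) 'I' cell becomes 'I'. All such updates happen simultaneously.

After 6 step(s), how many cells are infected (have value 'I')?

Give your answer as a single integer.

Step 0 (initial): 2 infected
Step 1: +4 new -> 6 infected
Step 2: +4 new -> 10 infected
Step 3: +6 new -> 16 infected
Step 4: +5 new -> 21 infected
Step 5: +3 new -> 24 infected
Step 6: +4 new -> 28 infected

Answer: 28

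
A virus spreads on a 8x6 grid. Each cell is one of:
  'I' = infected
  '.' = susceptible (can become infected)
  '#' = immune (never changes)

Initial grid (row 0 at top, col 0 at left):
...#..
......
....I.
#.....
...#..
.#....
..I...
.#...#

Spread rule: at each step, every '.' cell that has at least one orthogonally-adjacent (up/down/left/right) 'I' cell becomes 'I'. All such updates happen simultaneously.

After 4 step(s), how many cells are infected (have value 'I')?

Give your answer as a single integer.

Step 0 (initial): 2 infected
Step 1: +8 new -> 10 infected
Step 2: +12 new -> 22 infected
Step 3: +11 new -> 33 infected
Step 4: +6 new -> 39 infected

Answer: 39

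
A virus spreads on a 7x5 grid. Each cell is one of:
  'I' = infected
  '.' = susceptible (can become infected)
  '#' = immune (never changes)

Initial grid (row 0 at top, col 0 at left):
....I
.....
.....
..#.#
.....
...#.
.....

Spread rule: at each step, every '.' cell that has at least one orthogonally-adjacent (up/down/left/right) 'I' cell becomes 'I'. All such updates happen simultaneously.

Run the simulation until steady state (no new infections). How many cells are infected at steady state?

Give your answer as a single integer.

Answer: 32

Derivation:
Step 0 (initial): 1 infected
Step 1: +2 new -> 3 infected
Step 2: +3 new -> 6 infected
Step 3: +3 new -> 9 infected
Step 4: +4 new -> 13 infected
Step 5: +3 new -> 16 infected
Step 6: +4 new -> 20 infected
Step 7: +4 new -> 24 infected
Step 8: +4 new -> 28 infected
Step 9: +3 new -> 31 infected
Step 10: +1 new -> 32 infected
Step 11: +0 new -> 32 infected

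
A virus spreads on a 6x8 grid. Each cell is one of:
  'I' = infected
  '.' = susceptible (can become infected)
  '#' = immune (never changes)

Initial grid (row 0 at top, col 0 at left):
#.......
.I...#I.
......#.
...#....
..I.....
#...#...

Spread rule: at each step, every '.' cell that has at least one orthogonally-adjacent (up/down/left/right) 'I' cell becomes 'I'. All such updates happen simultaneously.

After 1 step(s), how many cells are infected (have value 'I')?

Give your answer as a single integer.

Answer: 13

Derivation:
Step 0 (initial): 3 infected
Step 1: +10 new -> 13 infected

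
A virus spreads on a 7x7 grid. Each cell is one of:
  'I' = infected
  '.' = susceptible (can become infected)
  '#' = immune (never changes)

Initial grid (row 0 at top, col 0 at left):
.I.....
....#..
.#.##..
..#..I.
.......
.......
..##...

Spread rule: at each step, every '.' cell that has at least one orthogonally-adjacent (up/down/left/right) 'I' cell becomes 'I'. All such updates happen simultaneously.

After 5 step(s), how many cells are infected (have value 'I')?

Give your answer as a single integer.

Step 0 (initial): 2 infected
Step 1: +7 new -> 9 infected
Step 2: +9 new -> 18 infected
Step 3: +10 new -> 28 infected
Step 4: +6 new -> 34 infected
Step 5: +4 new -> 38 infected

Answer: 38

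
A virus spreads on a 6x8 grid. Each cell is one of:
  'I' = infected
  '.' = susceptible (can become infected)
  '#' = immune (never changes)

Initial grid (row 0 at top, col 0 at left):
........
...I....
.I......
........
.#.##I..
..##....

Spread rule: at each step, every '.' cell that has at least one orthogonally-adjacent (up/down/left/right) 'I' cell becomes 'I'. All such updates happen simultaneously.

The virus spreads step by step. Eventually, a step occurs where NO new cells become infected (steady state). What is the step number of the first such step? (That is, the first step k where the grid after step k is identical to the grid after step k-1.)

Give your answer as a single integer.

Answer: 6

Derivation:
Step 0 (initial): 3 infected
Step 1: +11 new -> 14 infected
Step 2: +15 new -> 29 infected
Step 3: +8 new -> 37 infected
Step 4: +4 new -> 41 infected
Step 5: +2 new -> 43 infected
Step 6: +0 new -> 43 infected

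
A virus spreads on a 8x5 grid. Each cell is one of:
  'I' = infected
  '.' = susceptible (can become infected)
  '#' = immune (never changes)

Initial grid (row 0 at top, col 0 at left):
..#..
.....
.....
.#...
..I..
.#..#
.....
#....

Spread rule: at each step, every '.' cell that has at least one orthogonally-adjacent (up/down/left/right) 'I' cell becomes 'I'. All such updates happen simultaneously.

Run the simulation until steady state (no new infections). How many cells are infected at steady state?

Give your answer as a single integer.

Step 0 (initial): 1 infected
Step 1: +4 new -> 5 infected
Step 2: +6 new -> 11 infected
Step 3: +9 new -> 20 infected
Step 4: +8 new -> 28 infected
Step 5: +5 new -> 33 infected
Step 6: +2 new -> 35 infected
Step 7: +0 new -> 35 infected

Answer: 35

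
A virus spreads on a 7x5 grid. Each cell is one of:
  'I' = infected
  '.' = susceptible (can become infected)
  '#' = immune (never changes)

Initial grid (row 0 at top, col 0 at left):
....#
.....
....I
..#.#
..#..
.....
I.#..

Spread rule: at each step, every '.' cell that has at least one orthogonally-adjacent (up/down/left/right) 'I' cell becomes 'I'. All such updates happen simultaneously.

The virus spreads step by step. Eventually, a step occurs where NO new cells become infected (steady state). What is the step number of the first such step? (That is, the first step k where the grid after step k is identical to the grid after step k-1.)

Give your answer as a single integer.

Answer: 7

Derivation:
Step 0 (initial): 2 infected
Step 1: +4 new -> 6 infected
Step 2: +5 new -> 11 infected
Step 3: +7 new -> 18 infected
Step 4: +6 new -> 24 infected
Step 5: +4 new -> 28 infected
Step 6: +2 new -> 30 infected
Step 7: +0 new -> 30 infected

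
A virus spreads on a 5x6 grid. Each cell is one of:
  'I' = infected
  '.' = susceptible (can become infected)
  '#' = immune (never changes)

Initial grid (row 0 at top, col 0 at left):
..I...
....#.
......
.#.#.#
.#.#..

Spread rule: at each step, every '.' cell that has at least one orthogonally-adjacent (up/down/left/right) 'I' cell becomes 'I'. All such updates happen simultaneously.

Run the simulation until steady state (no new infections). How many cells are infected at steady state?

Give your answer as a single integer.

Answer: 24

Derivation:
Step 0 (initial): 1 infected
Step 1: +3 new -> 4 infected
Step 2: +5 new -> 9 infected
Step 3: +5 new -> 14 infected
Step 4: +4 new -> 18 infected
Step 5: +3 new -> 21 infected
Step 6: +2 new -> 23 infected
Step 7: +1 new -> 24 infected
Step 8: +0 new -> 24 infected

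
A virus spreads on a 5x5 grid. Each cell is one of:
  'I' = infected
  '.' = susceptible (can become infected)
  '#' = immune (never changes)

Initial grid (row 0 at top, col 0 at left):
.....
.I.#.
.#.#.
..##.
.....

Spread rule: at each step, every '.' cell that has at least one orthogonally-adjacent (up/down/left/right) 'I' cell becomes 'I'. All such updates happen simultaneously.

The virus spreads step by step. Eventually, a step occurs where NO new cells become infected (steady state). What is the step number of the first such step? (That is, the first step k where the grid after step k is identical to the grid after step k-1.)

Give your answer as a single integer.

Answer: 9

Derivation:
Step 0 (initial): 1 infected
Step 1: +3 new -> 4 infected
Step 2: +4 new -> 8 infected
Step 3: +2 new -> 10 infected
Step 4: +3 new -> 13 infected
Step 5: +2 new -> 15 infected
Step 6: +2 new -> 17 infected
Step 7: +2 new -> 19 infected
Step 8: +1 new -> 20 infected
Step 9: +0 new -> 20 infected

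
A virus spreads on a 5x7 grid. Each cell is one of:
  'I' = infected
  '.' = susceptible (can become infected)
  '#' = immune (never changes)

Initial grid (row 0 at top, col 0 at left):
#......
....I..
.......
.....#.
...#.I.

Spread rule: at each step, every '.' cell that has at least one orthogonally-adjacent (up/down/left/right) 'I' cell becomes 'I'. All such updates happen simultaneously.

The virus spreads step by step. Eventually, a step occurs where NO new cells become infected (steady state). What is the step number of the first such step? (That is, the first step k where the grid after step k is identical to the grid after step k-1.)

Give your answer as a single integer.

Answer: 8

Derivation:
Step 0 (initial): 2 infected
Step 1: +6 new -> 8 infected
Step 2: +8 new -> 16 infected
Step 3: +6 new -> 22 infected
Step 4: +4 new -> 26 infected
Step 5: +3 new -> 29 infected
Step 6: +2 new -> 31 infected
Step 7: +1 new -> 32 infected
Step 8: +0 new -> 32 infected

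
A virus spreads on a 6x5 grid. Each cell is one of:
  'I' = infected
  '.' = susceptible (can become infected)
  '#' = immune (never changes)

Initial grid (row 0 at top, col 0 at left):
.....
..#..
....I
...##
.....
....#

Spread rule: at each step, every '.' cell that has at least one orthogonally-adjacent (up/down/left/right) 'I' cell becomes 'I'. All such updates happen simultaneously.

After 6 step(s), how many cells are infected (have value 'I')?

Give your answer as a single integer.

Step 0 (initial): 1 infected
Step 1: +2 new -> 3 infected
Step 2: +3 new -> 6 infected
Step 3: +3 new -> 9 infected
Step 4: +5 new -> 14 infected
Step 5: +6 new -> 20 infected
Step 6: +5 new -> 25 infected

Answer: 25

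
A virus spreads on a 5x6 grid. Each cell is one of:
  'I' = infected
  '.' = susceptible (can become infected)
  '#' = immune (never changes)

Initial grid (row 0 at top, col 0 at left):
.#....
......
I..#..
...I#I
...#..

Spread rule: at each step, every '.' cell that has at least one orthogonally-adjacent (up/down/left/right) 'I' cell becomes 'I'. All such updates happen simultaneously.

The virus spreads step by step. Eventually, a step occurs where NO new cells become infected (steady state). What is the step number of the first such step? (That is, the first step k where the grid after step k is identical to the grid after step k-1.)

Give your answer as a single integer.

Answer: 6

Derivation:
Step 0 (initial): 3 infected
Step 1: +6 new -> 9 infected
Step 2: +9 new -> 18 infected
Step 3: +4 new -> 22 infected
Step 4: +3 new -> 25 infected
Step 5: +1 new -> 26 infected
Step 6: +0 new -> 26 infected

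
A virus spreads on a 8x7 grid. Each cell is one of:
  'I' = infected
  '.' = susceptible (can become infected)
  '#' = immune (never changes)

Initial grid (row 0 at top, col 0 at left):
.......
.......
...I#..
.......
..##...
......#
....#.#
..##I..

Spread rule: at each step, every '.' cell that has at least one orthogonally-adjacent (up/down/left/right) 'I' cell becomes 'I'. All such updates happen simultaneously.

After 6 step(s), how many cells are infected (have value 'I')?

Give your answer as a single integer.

Answer: 44

Derivation:
Step 0 (initial): 2 infected
Step 1: +4 new -> 6 infected
Step 2: +8 new -> 14 infected
Step 3: +9 new -> 23 infected
Step 4: +10 new -> 33 infected
Step 5: +7 new -> 40 infected
Step 6: +4 new -> 44 infected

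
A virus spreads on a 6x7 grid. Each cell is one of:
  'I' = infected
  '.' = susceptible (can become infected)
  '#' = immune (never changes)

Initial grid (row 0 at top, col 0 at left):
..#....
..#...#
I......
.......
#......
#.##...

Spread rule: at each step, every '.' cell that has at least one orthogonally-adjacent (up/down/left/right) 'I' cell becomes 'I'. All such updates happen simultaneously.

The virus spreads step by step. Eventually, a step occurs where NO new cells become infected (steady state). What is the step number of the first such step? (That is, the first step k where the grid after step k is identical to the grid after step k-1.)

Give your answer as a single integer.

Step 0 (initial): 1 infected
Step 1: +3 new -> 4 infected
Step 2: +4 new -> 8 infected
Step 3: +4 new -> 12 infected
Step 4: +5 new -> 17 infected
Step 5: +5 new -> 22 infected
Step 6: +5 new -> 27 infected
Step 7: +4 new -> 31 infected
Step 8: +3 new -> 34 infected
Step 9: +1 new -> 35 infected
Step 10: +0 new -> 35 infected

Answer: 10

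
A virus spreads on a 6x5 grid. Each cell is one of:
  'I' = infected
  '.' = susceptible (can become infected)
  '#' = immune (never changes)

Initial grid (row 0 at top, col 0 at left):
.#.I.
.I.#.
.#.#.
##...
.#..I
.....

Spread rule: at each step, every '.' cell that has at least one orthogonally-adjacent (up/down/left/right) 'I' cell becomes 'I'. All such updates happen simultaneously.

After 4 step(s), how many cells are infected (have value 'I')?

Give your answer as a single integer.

Step 0 (initial): 3 infected
Step 1: +7 new -> 10 infected
Step 2: +8 new -> 18 infected
Step 3: +2 new -> 20 infected
Step 4: +1 new -> 21 infected

Answer: 21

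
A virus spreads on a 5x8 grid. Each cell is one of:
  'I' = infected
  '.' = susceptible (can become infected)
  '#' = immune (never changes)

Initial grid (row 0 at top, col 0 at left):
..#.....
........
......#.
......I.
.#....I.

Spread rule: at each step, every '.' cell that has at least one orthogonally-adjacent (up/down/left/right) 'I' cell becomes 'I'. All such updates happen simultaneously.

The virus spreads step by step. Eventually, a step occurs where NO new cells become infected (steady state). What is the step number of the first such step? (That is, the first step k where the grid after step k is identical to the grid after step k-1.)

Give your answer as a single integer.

Step 0 (initial): 2 infected
Step 1: +4 new -> 6 infected
Step 2: +4 new -> 10 infected
Step 3: +5 new -> 15 infected
Step 4: +7 new -> 22 infected
Step 5: +5 new -> 27 infected
Step 6: +4 new -> 31 infected
Step 7: +3 new -> 34 infected
Step 8: +2 new -> 36 infected
Step 9: +1 new -> 37 infected
Step 10: +0 new -> 37 infected

Answer: 10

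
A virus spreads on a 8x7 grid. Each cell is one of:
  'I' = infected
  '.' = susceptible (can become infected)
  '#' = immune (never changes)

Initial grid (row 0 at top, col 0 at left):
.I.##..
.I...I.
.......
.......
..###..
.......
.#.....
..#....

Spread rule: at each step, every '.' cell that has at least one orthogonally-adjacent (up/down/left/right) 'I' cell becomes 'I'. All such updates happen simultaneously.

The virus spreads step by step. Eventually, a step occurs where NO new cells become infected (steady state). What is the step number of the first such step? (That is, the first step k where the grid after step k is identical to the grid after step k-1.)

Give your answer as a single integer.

Step 0 (initial): 3 infected
Step 1: +9 new -> 12 infected
Step 2: +8 new -> 20 infected
Step 3: +7 new -> 27 infected
Step 4: +5 new -> 32 infected
Step 5: +5 new -> 37 infected
Step 6: +6 new -> 43 infected
Step 7: +4 new -> 47 infected
Step 8: +2 new -> 49 infected
Step 9: +0 new -> 49 infected

Answer: 9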